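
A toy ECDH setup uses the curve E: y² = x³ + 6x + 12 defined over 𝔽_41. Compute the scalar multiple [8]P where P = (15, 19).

Repeated addition: build up to 8P.
2P: tangent at (15, 19): λ = (3·15² + 6)/(2·19) ≡ 25/38. 38⁻¹ ≡ 27 (mod 41), so λ ≡ 25·27 ≡ 19.
  x = λ² - 15 - 15 = 361 - 30 ≡ 3; y = λ·(15 - 3) - 19 ≡ 4. → (3, 4)
3P: (3, 4) + (15, 19). λ = (19 - 4)/(15 - 3) ≡ 15/12 mod 41. 12⁻¹ ≡ 24 (mod 41), so λ ≡ 32.
  x = λ² - 3 - 15 = 1024 - 18 ≡ 22; y = λ·(3 - 22) - 4 ≡ 3. → (22, 3)
4P: (22, 3) + (15, 19). λ = (19 - 3)/(15 - 22) ≡ 16/34 mod 41. 34⁻¹ ≡ 35 (mod 41), so λ ≡ 27.
  x = λ² - 22 - 15 = 729 - 37 ≡ 36; y = λ·(22 - 36) - 3 ≡ 29. → (36, 29)
5P: (36, 29) + (15, 19). λ = (19 - 29)/(15 - 36) ≡ 31/20 mod 41. 20⁻¹ ≡ 39 (mod 41) since 20·39 = 780 ≡ 1, so λ ≡ 20.
  x = λ² - 36 - 15 = 400 - 51 ≡ 21; y = λ·(36 - 21) - 29 ≡ 25. → (21, 25)
6P: (21, 25) + (15, 19). λ = (19 - 25)/(15 - 21) ≡ 35/35 mod 41. 35⁻¹ ≡ 34 (mod 41), so λ ≡ 1.
  x = λ² - 21 - 15 = 1 - 36 ≡ 6; y = λ·(21 - 6) - 25 ≡ 31. → (6, 31)
7P: (6, 31) + (15, 19). λ = (19 - 31)/(15 - 6) ≡ 29/9 mod 41. 9⁻¹ ≡ 32 (mod 41), so λ ≡ 26.
  x = λ² - 6 - 15 = 676 - 21 ≡ 40; y = λ·(6 - 40) - 31 ≡ 28. → (40, 28)
8P: (40, 28) + (15, 19). λ = (19 - 28)/(15 - 40) ≡ 32/16 mod 41. 16⁻¹ ≡ 18 (mod 41) since 16·18 = 288 ≡ 1, so λ ≡ 2.
  x = λ² - 40 - 15 = 4 - 55 ≡ 31; y = λ·(40 - 31) - 28 ≡ 31. → (31, 31)

(31, 31)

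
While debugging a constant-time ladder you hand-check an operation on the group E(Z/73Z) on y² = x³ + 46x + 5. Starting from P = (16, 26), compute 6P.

Double-and-add on 6 = (110)₂. Start with P = (16, 26) for the leading 1-bit.
double: tangent at (16, 26): λ = (3·16² + 46)/(2·26) ≡ 11/52. 52⁻¹ ≡ 66 (mod 73) since 52·66 = 3432 ≡ 1, so λ ≡ 11·66 ≡ 69.
  x = λ² - 16 - 16 = 4761 - 32 ≡ 57; y = λ·(16 - 57) - 26 ≡ 65. → (57, 65)
add P: (57, 65) + (16, 26). λ = (26 - 65)/(16 - 57) ≡ 34/32 mod 73. 32⁻¹ ≡ 16 (mod 73) since 32·16 = 512 ≡ 1, so λ ≡ 33.
  x = λ² - 57 - 16 = 1089 - 73 ≡ 67; y = λ·(57 - 67) - 65 ≡ 43. → (67, 43)
double: tangent at (67, 43): λ = (3·67² + 46)/(2·43) ≡ 8/13. 13⁻¹ ≡ 45 (mod 73), so λ ≡ 8·45 ≡ 68.
  x = λ² - 67 - 67 = 4624 - 134 ≡ 37; y = λ·(67 - 37) - 43 ≡ 26. → (37, 26)

(37, 26)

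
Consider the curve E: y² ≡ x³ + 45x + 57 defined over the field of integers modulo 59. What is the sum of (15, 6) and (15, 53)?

O

The two points share x = 15 and their y-coordinates satisfy 6 + 53 ≡ 0 (mod 59), so they are inverses. Their sum is 𝒪.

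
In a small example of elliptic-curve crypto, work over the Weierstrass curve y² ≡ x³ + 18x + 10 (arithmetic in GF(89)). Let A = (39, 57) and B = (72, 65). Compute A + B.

(87, 77)

(39, 57) + (72, 65). λ = (65 - 57)/(72 - 39) ≡ 8/33 mod 89. 33⁻¹ ≡ 27 (mod 89) since 33·27 = 891 ≡ 1, so λ ≡ 38.
  x = λ² - 39 - 72 = 1444 - 111 ≡ 87; y = λ·(39 - 87) - 57 ≡ 77. → (87, 77)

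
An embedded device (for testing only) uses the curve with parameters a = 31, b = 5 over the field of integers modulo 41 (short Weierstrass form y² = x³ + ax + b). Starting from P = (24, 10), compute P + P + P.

Repeated addition: build up to 3P.
2P: tangent at (24, 10): λ = (3·24² + 31)/(2·10) ≡ 37/20. 20⁻¹ ≡ 39 (mod 41), so λ ≡ 37·39 ≡ 8.
  x = λ² - 24 - 24 = 64 - 48 ≡ 16; y = λ·(24 - 16) - 10 ≡ 13. → (16, 13)
3P: (16, 13) + (24, 10). λ = (10 - 13)/(24 - 16) ≡ 38/8 mod 41. 8⁻¹ ≡ 36 (mod 41) since 8·36 = 288 ≡ 1, so λ ≡ 15.
  x = λ² - 16 - 24 = 225 - 40 ≡ 21; y = λ·(16 - 21) - 13 ≡ 35. → (21, 35)

(21, 35)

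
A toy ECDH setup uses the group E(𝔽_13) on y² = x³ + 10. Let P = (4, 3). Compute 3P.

Repeated addition: build up to 3P.
2P: tangent at (4, 3): λ = (3·4² + 0)/(2·3) ≡ 9/6. 6⁻¹ ≡ 11 (mod 13), so λ ≡ 9·11 ≡ 8.
  x = λ² - 4 - 4 = 64 - 8 ≡ 4; y = λ·(4 - 4) - 3 ≡ 10. → (4, 10)
3P: (4, 10) + (4, 3): same x and y₁ ≡ -y₂, so the sum is 𝒪.

O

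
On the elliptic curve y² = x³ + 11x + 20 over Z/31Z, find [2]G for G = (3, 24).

(2, 22)

tangent at (3, 24): λ = (3·3² + 11)/(2·24) ≡ 7/17. 17⁻¹ ≡ 11 (mod 31) since 17·11 = 187 ≡ 1, so λ ≡ 7·11 ≡ 15.
  x = λ² - 3 - 3 = 225 - 6 ≡ 2; y = λ·(3 - 2) - 24 ≡ 22. → (2, 22)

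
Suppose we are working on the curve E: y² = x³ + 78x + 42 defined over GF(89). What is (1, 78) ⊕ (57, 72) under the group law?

(20, 48)

(1, 78) + (57, 72). λ = (72 - 78)/(57 - 1) ≡ 83/56 mod 89. 56⁻¹ ≡ 62 (mod 89) since 56·62 = 3472 ≡ 1, so λ ≡ 73.
  x = λ² - 1 - 57 = 5329 - 58 ≡ 20; y = λ·(1 - 20) - 78 ≡ 48. → (20, 48)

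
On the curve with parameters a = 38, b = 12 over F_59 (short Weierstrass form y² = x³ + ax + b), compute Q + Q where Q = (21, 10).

tangent at (21, 10): λ = (3·21² + 38)/(2·10) ≡ 4/20. 20⁻¹ ≡ 3 (mod 59) since 20·3 = 60 ≡ 1, so λ ≡ 4·3 ≡ 12.
  x = λ² - 21 - 21 = 144 - 42 ≡ 43; y = λ·(21 - 43) - 10 ≡ 21. → (43, 21)

(43, 21)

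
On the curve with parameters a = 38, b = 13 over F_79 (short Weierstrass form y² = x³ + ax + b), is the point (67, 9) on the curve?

y² = 9² ≡ 2; x³ + 38x + 13 = 303322 ≡ 41 (mod 79). 2 ≠ 41.

no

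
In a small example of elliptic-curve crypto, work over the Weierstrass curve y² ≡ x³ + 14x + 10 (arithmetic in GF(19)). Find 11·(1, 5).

(6, 14)

Write P = (1, 5).
Repeated addition: build up to 11P.
2P: tangent at (1, 5): λ = (3·1² + 14)/(2·5) ≡ 17/10. 10⁻¹ ≡ 2 (mod 19), so λ ≡ 17·2 ≡ 15.
  x = λ² - 1 - 1 = 225 - 2 ≡ 14; y = λ·(1 - 14) - 5 ≡ 9. → (14, 9)
3P: (14, 9) + (1, 5). λ = (5 - 9)/(1 - 14) ≡ 15/6 mod 19. 6⁻¹ ≡ 16 (mod 19), so λ ≡ 12.
  x = λ² - 14 - 1 = 144 - 15 ≡ 15; y = λ·(14 - 15) - 9 ≡ 17. → (15, 17)
4P: (15, 17) + (1, 5). λ = (5 - 17)/(1 - 15) ≡ 7/5 mod 19. 5⁻¹ ≡ 4 (mod 19), so λ ≡ 9.
  x = λ² - 15 - 1 = 81 - 16 ≡ 8; y = λ·(15 - 8) - 17 ≡ 8. → (8, 8)
5P: (8, 8) + (1, 5). λ = (5 - 8)/(1 - 8) ≡ 16/12 mod 19. 12⁻¹ ≡ 8 (mod 19) since 12·8 = 96 ≡ 1, so λ ≡ 14.
  x = λ² - 8 - 1 = 196 - 9 ≡ 16; y = λ·(8 - 16) - 8 ≡ 13. → (16, 13)
6P: (16, 13) + (1, 5). λ = (5 - 13)/(1 - 16) ≡ 11/4 mod 19. 4⁻¹ ≡ 5 (mod 19) since 4·5 = 20 ≡ 1, so λ ≡ 17.
  x = λ² - 16 - 1 = 289 - 17 ≡ 6; y = λ·(16 - 6) - 13 ≡ 5. → (6, 5)
7P: (6, 5) + (1, 5). λ = (5 - 5)/(1 - 6) ≡ 0/14 mod 19. 14⁻¹ ≡ 15 (mod 19), so λ ≡ 0.
  x = λ² - 6 - 1 = 0 - 7 ≡ 12; y = λ·(6 - 12) - 5 ≡ 14. → (12, 14)
8P: (12, 14) + (1, 5). λ = (5 - 14)/(1 - 12) ≡ 10/8 mod 19. 8⁻¹ ≡ 12 (mod 19) since 8·12 = 96 ≡ 1, so λ ≡ 6.
  x = λ² - 12 - 1 = 36 - 13 ≡ 4; y = λ·(12 - 4) - 14 ≡ 15. → (4, 15)
9P: (4, 15) + (1, 5). λ = (5 - 15)/(1 - 4) ≡ 9/16 mod 19. 16⁻¹ ≡ 6 (mod 19) since 16·6 = 96 ≡ 1, so λ ≡ 16.
  x = λ² - 4 - 1 = 256 - 5 ≡ 4; y = λ·(4 - 4) - 15 ≡ 4. → (4, 4)
10P: (4, 4) + (1, 5). λ = (5 - 4)/(1 - 4) ≡ 1/16 mod 19. 16⁻¹ ≡ 6 (mod 19) since 16·6 = 96 ≡ 1, so λ ≡ 6.
  x = λ² - 4 - 1 = 36 - 5 ≡ 12; y = λ·(4 - 12) - 4 ≡ 5. → (12, 5)
11P: (12, 5) + (1, 5). λ = (5 - 5)/(1 - 12) ≡ 0/8 mod 19. 8⁻¹ ≡ 12 (mod 19), so λ ≡ 0.
  x = λ² - 12 - 1 = 0 - 13 ≡ 6; y = λ·(12 - 6) - 5 ≡ 14. → (6, 14)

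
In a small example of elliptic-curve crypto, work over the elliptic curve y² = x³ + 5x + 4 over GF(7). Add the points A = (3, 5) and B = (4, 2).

(3, 5) + (4, 2). λ = (2 - 5)/(4 - 3) ≡ 4/1 mod 7. 1⁻¹ ≡ 1 (mod 7), so λ ≡ 4.
  x = λ² - 3 - 4 = 16 - 7 ≡ 2; y = λ·(3 - 2) - 5 ≡ 6. → (2, 6)

(2, 6)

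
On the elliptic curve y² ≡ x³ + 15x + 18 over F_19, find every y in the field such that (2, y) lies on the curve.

x³ + 15x + 18 = 56 ≡ 18 (mod 19).
18 is a non-residue mod 19; no y exists.

none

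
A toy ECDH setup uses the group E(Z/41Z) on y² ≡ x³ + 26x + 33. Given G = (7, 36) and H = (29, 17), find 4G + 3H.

First 4G:
Repeated addition: build up to 4G.
2G: tangent at (7, 36): λ = (3·7² + 26)/(2·36) ≡ 9/31. 31⁻¹ ≡ 4 (mod 41) since 31·4 = 124 ≡ 1, so λ ≡ 9·4 ≡ 36.
  x = λ² - 7 - 7 = 1296 - 14 ≡ 11; y = λ·(7 - 11) - 36 ≡ 25. → (11, 25)
3G: (11, 25) + (7, 36). λ = (36 - 25)/(7 - 11) ≡ 11/37 mod 41. 37⁻¹ ≡ 10 (mod 41) since 37·10 = 370 ≡ 1, so λ ≡ 28.
  x = λ² - 11 - 7 = 784 - 18 ≡ 28; y = λ·(11 - 28) - 25 ≡ 32. → (28, 32)
4G: (28, 32) + (7, 36). λ = (36 - 32)/(7 - 28) ≡ 4/20 mod 41. 20⁻¹ ≡ 39 (mod 41), so λ ≡ 33.
  x = λ² - 28 - 7 = 1089 - 35 ≡ 29; y = λ·(28 - 29) - 32 ≡ 17. → (29, 17)
4G = (29, 17).
Next 3H:
Repeated addition: build up to 3H.
2H: tangent at (29, 17): λ = (3·29² + 26)/(2·17) ≡ 7/34. 34⁻¹ ≡ 35 (mod 41), so λ ≡ 7·35 ≡ 40.
  x = λ² - 29 - 29 = 1600 - 58 ≡ 25; y = λ·(29 - 25) - 17 ≡ 20. → (25, 20)
3H: (25, 20) + (29, 17). λ = (17 - 20)/(29 - 25) ≡ 38/4 mod 41. 4⁻¹ ≡ 31 (mod 41), so λ ≡ 30.
  x = λ² - 25 - 29 = 900 - 54 ≡ 26; y = λ·(25 - 26) - 20 ≡ 32. → (26, 32)
3H = (26, 32).
Finally 4G + 3H:
(29, 17) + (26, 32). λ = (32 - 17)/(26 - 29) ≡ 15/38 mod 41. 38⁻¹ ≡ 27 (mod 41), so λ ≡ 36.
  x = λ² - 29 - 26 = 1296 - 55 ≡ 11; y = λ·(29 - 11) - 17 ≡ 16. → (11, 16)

(11, 16)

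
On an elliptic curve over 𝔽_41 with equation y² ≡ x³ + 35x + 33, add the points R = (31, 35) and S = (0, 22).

(8, 13)

(31, 35) + (0, 22). λ = (22 - 35)/(0 - 31) ≡ 28/10 mod 41. 10⁻¹ ≡ 37 (mod 41), so λ ≡ 11.
  x = λ² - 31 - 0 = 121 - 31 ≡ 8; y = λ·(31 - 8) - 35 ≡ 13. → (8, 13)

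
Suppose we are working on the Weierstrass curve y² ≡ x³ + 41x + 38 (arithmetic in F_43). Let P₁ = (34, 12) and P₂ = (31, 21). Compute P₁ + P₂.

(30, 19)

(34, 12) + (31, 21). λ = (21 - 12)/(31 - 34) ≡ 9/40 mod 43. 40⁻¹ ≡ 14 (mod 43), so λ ≡ 40.
  x = λ² - 34 - 31 = 1600 - 65 ≡ 30; y = λ·(34 - 30) - 12 ≡ 19. → (30, 19)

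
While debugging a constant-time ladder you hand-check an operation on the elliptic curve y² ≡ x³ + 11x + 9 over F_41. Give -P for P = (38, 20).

(38, 21)

-(38, 20) = (38, -20 mod 41) = (38, 21).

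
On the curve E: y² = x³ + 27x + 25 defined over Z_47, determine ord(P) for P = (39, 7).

12

2P: tangent at (39, 7): λ = (3·39² + 27)/(2·7) ≡ 31/14. 14⁻¹ ≡ 37 (mod 47), so λ ≡ 31·37 ≡ 19.
  x = λ² - 39 - 39 = 361 - 78 ≡ 1; y = λ·(39 - 1) - 7 ≡ 10. → (1, 10)
3P: (1, 10) + (39, 7). λ = (7 - 10)/(39 - 1) ≡ 44/38 mod 47. 38⁻¹ ≡ 26 (mod 47), so λ ≡ 16.
  x = λ² - 1 - 39 = 256 - 40 ≡ 28; y = λ·(1 - 28) - 10 ≡ 28. → (28, 28)
4P: (28, 28) + (39, 7). λ = (7 - 28)/(39 - 28) ≡ 26/11 mod 47. 11⁻¹ ≡ 30 (mod 47) since 11·30 = 330 ≡ 1, so λ ≡ 28.
  x = λ² - 28 - 39 = 784 - 67 ≡ 12; y = λ·(28 - 12) - 28 ≡ 44. → (12, 44)
5P: (12, 44) + (39, 7). λ = (7 - 44)/(39 - 12) ≡ 10/27 mod 47. 27⁻¹ ≡ 7 (mod 47) since 27·7 = 189 ≡ 1, so λ ≡ 23.
  x = λ² - 12 - 39 = 529 - 51 ≡ 8; y = λ·(12 - 8) - 44 ≡ 1. → (8, 1)
6P: (8, 1) + (39, 7). λ = (7 - 1)/(39 - 8) ≡ 6/31 mod 47. 31⁻¹ ≡ 44 (mod 47) since 31·44 = 1364 ≡ 1, so λ ≡ 29.
  x = λ² - 8 - 39 = 841 - 47 ≡ 42; y = λ·(8 - 42) - 1 ≡ 0. → (42, 0)
7P: (42, 0) + (39, 7). λ = (7 - 0)/(39 - 42) ≡ 7/44 mod 47. 44⁻¹ ≡ 31 (mod 47), so λ ≡ 29.
  x = λ² - 42 - 39 = 841 - 81 ≡ 8; y = λ·(42 - 8) - 0 ≡ 46. → (8, 46)
8P: (8, 46) + (39, 7). λ = (7 - 46)/(39 - 8) ≡ 8/31 mod 47. 31⁻¹ ≡ 44 (mod 47), so λ ≡ 23.
  x = λ² - 8 - 39 = 529 - 47 ≡ 12; y = λ·(8 - 12) - 46 ≡ 3. → (12, 3)
9P: (12, 3) + (39, 7). λ = (7 - 3)/(39 - 12) ≡ 4/27 mod 47. 27⁻¹ ≡ 7 (mod 47) since 27·7 = 189 ≡ 1, so λ ≡ 28.
  x = λ² - 12 - 39 = 784 - 51 ≡ 28; y = λ·(12 - 28) - 3 ≡ 19. → (28, 19)
10P: (28, 19) + (39, 7). λ = (7 - 19)/(39 - 28) ≡ 35/11 mod 47. 11⁻¹ ≡ 30 (mod 47), so λ ≡ 16.
  x = λ² - 28 - 39 = 256 - 67 ≡ 1; y = λ·(28 - 1) - 19 ≡ 37. → (1, 37)
11P: (1, 37) + (39, 7). λ = (7 - 37)/(39 - 1) ≡ 17/38 mod 47. 38⁻¹ ≡ 26 (mod 47), so λ ≡ 19.
  x = λ² - 1 - 39 = 361 - 40 ≡ 39; y = λ·(1 - 39) - 37 ≡ 40. → (39, 40)
12P: (39, 40) + (39, 7): same x and y₁ ≡ -y₂, so the sum is ∞.
12P = ∞, so the order is 12.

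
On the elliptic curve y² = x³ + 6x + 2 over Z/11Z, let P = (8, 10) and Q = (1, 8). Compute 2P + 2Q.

(6, 10)

First 2P:
Repeated addition: build up to 2P.
2P: tangent at (8, 10): λ = (3·8² + 6)/(2·10) ≡ 0/9. 9⁻¹ ≡ 5 (mod 11) since 9·5 = 45 ≡ 1, so λ ≡ 0·5 ≡ 0.
  x = λ² - 8 - 8 = 0 - 16 ≡ 6; y = λ·(8 - 6) - 10 ≡ 1. → (6, 1)
2P = (6, 1).
Next 2Q:
Repeated addition: build up to 2Q.
2Q: tangent at (1, 8): λ = (3·1² + 6)/(2·8) ≡ 9/5. 5⁻¹ ≡ 9 (mod 11), so λ ≡ 9·9 ≡ 4.
  x = λ² - 1 - 1 = 16 - 2 ≡ 3; y = λ·(1 - 3) - 8 ≡ 6. → (3, 6)
2Q = (3, 6).
Finally 2P + 2Q:
(6, 1) + (3, 6). λ = (6 - 1)/(3 - 6) ≡ 5/8 mod 11. 8⁻¹ ≡ 7 (mod 11), so λ ≡ 2.
  x = λ² - 6 - 3 = 4 - 9 ≡ 6; y = λ·(6 - 6) - 1 ≡ 10. → (6, 10)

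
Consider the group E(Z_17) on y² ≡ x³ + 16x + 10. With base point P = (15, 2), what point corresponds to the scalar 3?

Repeated addition: build up to 3P.
2P: tangent at (15, 2): λ = (3·15² + 16)/(2·2) ≡ 11/4. 4⁻¹ ≡ 13 (mod 17), so λ ≡ 11·13 ≡ 7.
  x = λ² - 15 - 15 = 49 - 30 ≡ 2; y = λ·(15 - 2) - 2 ≡ 4. → (2, 4)
3P: (2, 4) + (15, 2). λ = (2 - 4)/(15 - 2) ≡ 15/13 mod 17. 13⁻¹ ≡ 4 (mod 17) since 13·4 = 52 ≡ 1, so λ ≡ 9.
  x = λ² - 2 - 15 = 81 - 17 ≡ 13; y = λ·(2 - 13) - 4 ≡ 16. → (13, 16)

(13, 16)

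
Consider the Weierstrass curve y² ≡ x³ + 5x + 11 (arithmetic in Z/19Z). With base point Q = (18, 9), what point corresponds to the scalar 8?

(1, 13)

Double-and-add on 8 = (1000)₂. Start with Q = (18, 9) for the leading 1-bit.
double: tangent at (18, 9): λ = (3·18² + 5)/(2·9) ≡ 8/18. 18⁻¹ ≡ 18 (mod 19) since 18·18 = 324 ≡ 1, so λ ≡ 8·18 ≡ 11.
  x = λ² - 18 - 18 = 121 - 36 ≡ 9; y = λ·(18 - 9) - 9 ≡ 14. → (9, 14)
double: tangent at (9, 14): λ = (3·9² + 5)/(2·14) ≡ 1/9. 9⁻¹ ≡ 17 (mod 19), so λ ≡ 1·17 ≡ 17.
  x = λ² - 9 - 9 = 289 - 18 ≡ 5; y = λ·(9 - 5) - 14 ≡ 16. → (5, 16)
double: tangent at (5, 16): λ = (3·5² + 5)/(2·16) ≡ 4/13. 13⁻¹ ≡ 3 (mod 19), so λ ≡ 4·3 ≡ 12.
  x = λ² - 5 - 5 = 144 - 10 ≡ 1; y = λ·(5 - 1) - 16 ≡ 13. → (1, 13)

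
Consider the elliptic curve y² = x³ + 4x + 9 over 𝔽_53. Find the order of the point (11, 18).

2P: tangent at (11, 18): λ = (3·11² + 4)/(2·18) ≡ 49/36. 36⁻¹ ≡ 28 (mod 53), so λ ≡ 49·28 ≡ 47.
  x = λ² - 11 - 11 = 2209 - 22 ≡ 14; y = λ·(11 - 14) - 18 ≡ 0. → (14, 0)
3P: (14, 0) + (11, 18). λ = (18 - 0)/(11 - 14) ≡ 18/50 mod 53. 50⁻¹ ≡ 35 (mod 53), so λ ≡ 47.
  x = λ² - 14 - 11 = 2209 - 25 ≡ 11; y = λ·(14 - 11) - 0 ≡ 35. → (11, 35)
4P: (11, 35) + (11, 18): same x and y₁ ≡ -y₂, so the sum is O.
4P = O, so the order is 4.

4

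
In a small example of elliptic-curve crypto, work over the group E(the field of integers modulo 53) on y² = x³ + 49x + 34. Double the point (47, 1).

tangent at (47, 1): λ = (3·47² + 49)/(2·1) ≡ 51/2. 2⁻¹ ≡ 27 (mod 53), so λ ≡ 51·27 ≡ 52.
  x = λ² - 47 - 47 = 2704 - 94 ≡ 13; y = λ·(47 - 13) - 1 ≡ 18. → (13, 18)

(13, 18)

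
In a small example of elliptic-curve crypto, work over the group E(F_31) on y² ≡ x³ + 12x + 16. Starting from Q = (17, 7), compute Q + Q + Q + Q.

(8, 29)

Repeated addition: build up to 4Q.
2Q: tangent at (17, 7): λ = (3·17² + 12)/(2·7) ≡ 11/14. 14⁻¹ ≡ 20 (mod 31), so λ ≡ 11·20 ≡ 3.
  x = λ² - 17 - 17 = 9 - 34 ≡ 6; y = λ·(17 - 6) - 7 ≡ 26. → (6, 26)
3Q: (6, 26) + (17, 7). λ = (7 - 26)/(17 - 6) ≡ 12/11 mod 31. 11⁻¹ ≡ 17 (mod 31), so λ ≡ 18.
  x = λ² - 6 - 17 = 324 - 23 ≡ 22; y = λ·(6 - 22) - 26 ≡ 27. → (22, 27)
4Q: (22, 27) + (17, 7). λ = (7 - 27)/(17 - 22) ≡ 11/26 mod 31. 26⁻¹ ≡ 6 (mod 31) since 26·6 = 156 ≡ 1, so λ ≡ 4.
  x = λ² - 22 - 17 = 16 - 39 ≡ 8; y = λ·(22 - 8) - 27 ≡ 29. → (8, 29)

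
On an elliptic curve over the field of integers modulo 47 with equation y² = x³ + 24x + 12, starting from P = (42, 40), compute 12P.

Repeated addition: build up to 12P.
2P: tangent at (42, 40): λ = (3·42² + 24)/(2·40) ≡ 5/33. 33⁻¹ ≡ 10 (mod 47) since 33·10 = 330 ≡ 1, so λ ≡ 5·10 ≡ 3.
  x = λ² - 42 - 42 = 9 - 84 ≡ 19; y = λ·(42 - 19) - 40 ≡ 29. → (19, 29)
3P: (19, 29) + (42, 40). λ = (40 - 29)/(42 - 19) ≡ 11/23 mod 47. 23⁻¹ ≡ 45 (mod 47) since 23·45 = 1035 ≡ 1, so λ ≡ 25.
  x = λ² - 19 - 42 = 625 - 61 ≡ 0; y = λ·(19 - 0) - 29 ≡ 23. → (0, 23)
4P: (0, 23) + (42, 40). λ = (40 - 23)/(42 - 0) ≡ 17/42 mod 47. 42⁻¹ ≡ 28 (mod 47), so λ ≡ 6.
  x = λ² - 0 - 42 = 36 - 42 ≡ 41; y = λ·(0 - 41) - 23 ≡ 13. → (41, 13)
5P: (41, 13) + (42, 40). λ = (40 - 13)/(42 - 41) ≡ 27/1 mod 47. 1⁻¹ ≡ 1 (mod 47) since 1·1 = 1 ≡ 1, so λ ≡ 27.
  x = λ² - 41 - 42 = 729 - 83 ≡ 35; y = λ·(41 - 35) - 13 ≡ 8. → (35, 8)
6P: (35, 8) + (42, 40). λ = (40 - 8)/(42 - 35) ≡ 32/7 mod 47. 7⁻¹ ≡ 27 (mod 47) since 7·27 = 189 ≡ 1, so λ ≡ 18.
  x = λ² - 35 - 42 = 324 - 77 ≡ 12; y = λ·(35 - 12) - 8 ≡ 30. → (12, 30)
7P: (12, 30) + (42, 40). λ = (40 - 30)/(42 - 12) ≡ 10/30 mod 47. 30⁻¹ ≡ 11 (mod 47), so λ ≡ 16.
  x = λ² - 12 - 42 = 256 - 54 ≡ 14; y = λ·(12 - 14) - 30 ≡ 32. → (14, 32)
8P: (14, 32) + (42, 40). λ = (40 - 32)/(42 - 14) ≡ 8/28 mod 47. 28⁻¹ ≡ 42 (mod 47) since 28·42 = 1176 ≡ 1, so λ ≡ 7.
  x = λ² - 14 - 42 = 49 - 56 ≡ 40; y = λ·(14 - 40) - 32 ≡ 21. → (40, 21)
9P: (40, 21) + (42, 40). λ = (40 - 21)/(42 - 40) ≡ 19/2 mod 47. 2⁻¹ ≡ 24 (mod 47) since 2·24 = 48 ≡ 1, so λ ≡ 33.
  x = λ² - 40 - 42 = 1089 - 82 ≡ 20; y = λ·(40 - 20) - 21 ≡ 28. → (20, 28)
10P: (20, 28) + (42, 40). λ = (40 - 28)/(42 - 20) ≡ 12/22 mod 47. 22⁻¹ ≡ 15 (mod 47) since 22·15 = 330 ≡ 1, so λ ≡ 39.
  x = λ² - 20 - 42 = 1521 - 62 ≡ 2; y = λ·(20 - 2) - 28 ≡ 16. → (2, 16)
11P: (2, 16) + (42, 40). λ = (40 - 16)/(42 - 2) ≡ 24/40 mod 47. 40⁻¹ ≡ 20 (mod 47), so λ ≡ 10.
  x = λ² - 2 - 42 = 100 - 44 ≡ 9; y = λ·(2 - 9) - 16 ≡ 8. → (9, 8)
12P: (9, 8) + (42, 40). λ = (40 - 8)/(42 - 9) ≡ 32/33 mod 47. 33⁻¹ ≡ 10 (mod 47), so λ ≡ 38.
  x = λ² - 9 - 42 = 1444 - 51 ≡ 30; y = λ·(9 - 30) - 8 ≡ 40. → (30, 40)

(30, 40)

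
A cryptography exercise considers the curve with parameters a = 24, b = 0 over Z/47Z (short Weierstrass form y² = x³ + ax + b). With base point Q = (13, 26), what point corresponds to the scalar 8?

(0, 0)

Double-and-add on 8 = (1000)₂. Start with Q = (13, 26) for the leading 1-bit.
double: tangent at (13, 26): λ = (3·13² + 24)/(2·26) ≡ 14/5. 5⁻¹ ≡ 19 (mod 47), so λ ≡ 14·19 ≡ 31.
  x = λ² - 13 - 13 = 961 - 26 ≡ 42; y = λ·(13 - 42) - 26 ≡ 15. → (42, 15)
double: tangent at (42, 15): λ = (3·42² + 24)/(2·15) ≡ 5/30. 30⁻¹ ≡ 11 (mod 47) since 30·11 = 330 ≡ 1, so λ ≡ 5·11 ≡ 8.
  x = λ² - 42 - 42 = 64 - 84 ≡ 27; y = λ·(42 - 27) - 15 ≡ 11. → (27, 11)
double: tangent at (27, 11): λ = (3·27² + 24)/(2·11) ≡ 2/22. 22⁻¹ ≡ 15 (mod 47) since 22·15 = 330 ≡ 1, so λ ≡ 2·15 ≡ 30.
  x = λ² - 27 - 27 = 900 - 54 ≡ 0; y = λ·(27 - 0) - 11 ≡ 0. → (0, 0)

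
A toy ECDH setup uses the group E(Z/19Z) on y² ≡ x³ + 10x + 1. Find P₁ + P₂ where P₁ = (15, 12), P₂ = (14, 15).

(15, 12) + (14, 15). λ = (15 - 12)/(14 - 15) ≡ 3/18 mod 19. 18⁻¹ ≡ 18 (mod 19) since 18·18 = 324 ≡ 1, so λ ≡ 16.
  x = λ² - 15 - 14 = 256 - 29 ≡ 18; y = λ·(15 - 18) - 12 ≡ 16. → (18, 16)

(18, 16)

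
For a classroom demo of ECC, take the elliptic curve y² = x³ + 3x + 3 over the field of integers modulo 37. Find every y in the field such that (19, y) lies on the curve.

x³ + 3x + 3 = 6919 ≡ 0 (mod 37).
Only y = 0 satisfies y² ≡ 0.

0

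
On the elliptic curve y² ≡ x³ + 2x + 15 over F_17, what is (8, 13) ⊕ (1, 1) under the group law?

(8, 13) + (1, 1). λ = (1 - 13)/(1 - 8) ≡ 5/10 mod 17. 10⁻¹ ≡ 12 (mod 17) since 10·12 = 120 ≡ 1, so λ ≡ 9.
  x = λ² - 8 - 1 = 81 - 9 ≡ 4; y = λ·(8 - 4) - 13 ≡ 6. → (4, 6)

(4, 6)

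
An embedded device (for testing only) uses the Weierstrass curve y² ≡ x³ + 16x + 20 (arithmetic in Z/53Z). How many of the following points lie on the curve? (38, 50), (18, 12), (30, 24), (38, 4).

2

(38, 50): 50² ≡ 9, rhs ≡ 9 → on.
(18, 12): 12² ≡ 38, rhs ≡ 45 → off.
(30, 24): 24² ≡ 46, rhs ≡ 46 → on.
(38, 4): 4² ≡ 16, rhs ≡ 9 → off.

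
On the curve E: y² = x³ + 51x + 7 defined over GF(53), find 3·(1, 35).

(41, 23)

Write P = (1, 35).
Repeated addition: build up to 3P.
2P: tangent at (1, 35): λ = (3·1² + 51)/(2·35) ≡ 1/17. 17⁻¹ ≡ 25 (mod 53), so λ ≡ 1·25 ≡ 25.
  x = λ² - 1 - 1 = 625 - 2 ≡ 40; y = λ·(1 - 40) - 35 ≡ 50. → (40, 50)
3P: (40, 50) + (1, 35). λ = (35 - 50)/(1 - 40) ≡ 38/14 mod 53. 14⁻¹ ≡ 19 (mod 53) since 14·19 = 266 ≡ 1, so λ ≡ 33.
  x = λ² - 40 - 1 = 1089 - 41 ≡ 41; y = λ·(40 - 41) - 50 ≡ 23. → (41, 23)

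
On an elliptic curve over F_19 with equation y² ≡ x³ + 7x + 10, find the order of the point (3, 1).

7

2P: tangent at (3, 1): λ = (3·3² + 7)/(2·1) ≡ 15/2. 2⁻¹ ≡ 10 (mod 19), so λ ≡ 15·10 ≡ 17.
  x = λ² - 3 - 3 = 289 - 6 ≡ 17; y = λ·(3 - 17) - 1 ≡ 8. → (17, 8)
3P: (17, 8) + (3, 1). λ = (1 - 8)/(3 - 17) ≡ 12/5 mod 19. 5⁻¹ ≡ 4 (mod 19), so λ ≡ 10.
  x = λ² - 17 - 3 = 100 - 20 ≡ 4; y = λ·(17 - 4) - 8 ≡ 8. → (4, 8)
4P: (4, 8) + (3, 1). λ = (1 - 8)/(3 - 4) ≡ 12/18 mod 19. 18⁻¹ ≡ 18 (mod 19), so λ ≡ 7.
  x = λ² - 4 - 3 = 49 - 7 ≡ 4; y = λ·(4 - 4) - 8 ≡ 11. → (4, 11)
5P: (4, 11) + (3, 1). λ = (1 - 11)/(3 - 4) ≡ 9/18 mod 19. 18⁻¹ ≡ 18 (mod 19), so λ ≡ 10.
  x = λ² - 4 - 3 = 100 - 7 ≡ 17; y = λ·(4 - 17) - 11 ≡ 11. → (17, 11)
6P: (17, 11) + (3, 1). λ = (1 - 11)/(3 - 17) ≡ 9/5 mod 19. 5⁻¹ ≡ 4 (mod 19) since 5·4 = 20 ≡ 1, so λ ≡ 17.
  x = λ² - 17 - 3 = 289 - 20 ≡ 3; y = λ·(17 - 3) - 11 ≡ 18. → (3, 18)
7P: (3, 18) + (3, 1): same x and y₁ ≡ -y₂, so the sum is ∞.
7P = ∞, so the order is 7.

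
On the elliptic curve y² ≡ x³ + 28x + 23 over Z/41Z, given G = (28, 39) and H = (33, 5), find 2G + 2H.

First 2G:
Repeated addition: build up to 2G.
2G: tangent at (28, 39): λ = (3·28² + 28)/(2·39) ≡ 2/37. 37⁻¹ ≡ 10 (mod 41), so λ ≡ 2·10 ≡ 20.
  x = λ² - 28 - 28 = 400 - 56 ≡ 16; y = λ·(28 - 16) - 39 ≡ 37. → (16, 37)
2G = (16, 37).
Next 2H:
Repeated addition: build up to 2H.
2H: tangent at (33, 5): λ = (3·33² + 28)/(2·5) ≡ 15/10. 10⁻¹ ≡ 37 (mod 41), so λ ≡ 15·37 ≡ 22.
  x = λ² - 33 - 33 = 484 - 66 ≡ 8; y = λ·(33 - 8) - 5 ≡ 12. → (8, 12)
2H = (8, 12).
Finally 2G + 2H:
(16, 37) + (8, 12). λ = (12 - 37)/(8 - 16) ≡ 16/33 mod 41. 33⁻¹ ≡ 5 (mod 41), so λ ≡ 39.
  x = λ² - 16 - 8 = 1521 - 24 ≡ 21; y = λ·(16 - 21) - 37 ≡ 14. → (21, 14)

(21, 14)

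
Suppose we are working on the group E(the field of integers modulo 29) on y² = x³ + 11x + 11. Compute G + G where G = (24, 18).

(26, 3)

tangent at (24, 18): λ = (3·24² + 11)/(2·18) ≡ 28/7. 7⁻¹ ≡ 25 (mod 29), so λ ≡ 28·25 ≡ 4.
  x = λ² - 24 - 24 = 16 - 48 ≡ 26; y = λ·(24 - 26) - 18 ≡ 3. → (26, 3)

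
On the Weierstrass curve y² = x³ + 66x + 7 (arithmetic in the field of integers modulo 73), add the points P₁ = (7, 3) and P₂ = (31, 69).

(7, 3) + (31, 69). λ = (69 - 3)/(31 - 7) ≡ 66/24 mod 73. 24⁻¹ ≡ 70 (mod 73) since 24·70 = 1680 ≡ 1, so λ ≡ 21.
  x = λ² - 7 - 31 = 441 - 38 ≡ 38; y = λ·(7 - 38) - 3 ≡ 3. → (38, 3)

(38, 3)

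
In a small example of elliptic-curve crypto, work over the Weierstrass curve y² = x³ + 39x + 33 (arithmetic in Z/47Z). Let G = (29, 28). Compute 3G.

(5, 20)

Repeated addition: build up to 3G.
2G: tangent at (29, 28): λ = (3·29² + 39)/(2·28) ≡ 24/9. 9⁻¹ ≡ 21 (mod 47) since 9·21 = 189 ≡ 1, so λ ≡ 24·21 ≡ 34.
  x = λ² - 29 - 29 = 1156 - 58 ≡ 17; y = λ·(29 - 17) - 28 ≡ 4. → (17, 4)
3G: (17, 4) + (29, 28). λ = (28 - 4)/(29 - 17) ≡ 24/12 mod 47. 12⁻¹ ≡ 4 (mod 47), so λ ≡ 2.
  x = λ² - 17 - 29 = 4 - 46 ≡ 5; y = λ·(17 - 5) - 4 ≡ 20. → (5, 20)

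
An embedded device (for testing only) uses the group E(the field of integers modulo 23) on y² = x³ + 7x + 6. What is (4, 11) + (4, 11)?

tangent at (4, 11): λ = (3·4² + 7)/(2·11) ≡ 9/22. 22⁻¹ ≡ 22 (mod 23) since 22·22 = 484 ≡ 1, so λ ≡ 9·22 ≡ 14.
  x = λ² - 4 - 4 = 196 - 8 ≡ 4; y = λ·(4 - 4) - 11 ≡ 12. → (4, 12)

(4, 12)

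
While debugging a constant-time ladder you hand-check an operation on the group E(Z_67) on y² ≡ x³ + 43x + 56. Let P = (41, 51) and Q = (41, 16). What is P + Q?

The two points share x = 41 and their y-coordinates satisfy 51 + 16 ≡ 0 (mod 67), so they are inverses. Their sum is O.

O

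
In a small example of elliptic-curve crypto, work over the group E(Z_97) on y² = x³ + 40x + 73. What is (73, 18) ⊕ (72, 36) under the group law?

(73, 18) + (72, 36). λ = (36 - 18)/(72 - 73) ≡ 18/96 mod 97. 96⁻¹ ≡ 96 (mod 97) since 96·96 = 9216 ≡ 1, so λ ≡ 79.
  x = λ² - 73 - 72 = 6241 - 145 ≡ 82; y = λ·(73 - 82) - 18 ≡ 47. → (82, 47)

(82, 47)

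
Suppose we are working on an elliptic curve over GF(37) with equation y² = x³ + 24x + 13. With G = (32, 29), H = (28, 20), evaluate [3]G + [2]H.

(1, 1)

First 3G:
Repeated addition: build up to 3G.
2G: tangent at (32, 29): λ = (3·32² + 24)/(2·29) ≡ 25/21. 21⁻¹ ≡ 30 (mod 37) since 21·30 = 630 ≡ 1, so λ ≡ 25·30 ≡ 10.
  x = λ² - 32 - 32 = 100 - 64 ≡ 36; y = λ·(32 - 36) - 29 ≡ 5. → (36, 5)
3G: (36, 5) + (32, 29). λ = (29 - 5)/(32 - 36) ≡ 24/33 mod 37. 33⁻¹ ≡ 9 (mod 37) since 33·9 = 297 ≡ 1, so λ ≡ 31.
  x = λ² - 36 - 32 = 961 - 68 ≡ 5; y = λ·(36 - 5) - 5 ≡ 31. → (5, 31)
3G = (5, 31).
Next 2H:
Repeated addition: build up to 2H.
2H: tangent at (28, 20): λ = (3·28² + 24)/(2·20) ≡ 8/3. 3⁻¹ ≡ 25 (mod 37), so λ ≡ 8·25 ≡ 15.
  x = λ² - 28 - 28 = 225 - 56 ≡ 21; y = λ·(28 - 21) - 20 ≡ 11. → (21, 11)
2H = (21, 11).
Finally 3G + 2H:
(5, 31) + (21, 11). λ = (11 - 31)/(21 - 5) ≡ 17/16 mod 37. 16⁻¹ ≡ 7 (mod 37), so λ ≡ 8.
  x = λ² - 5 - 21 = 64 - 26 ≡ 1; y = λ·(5 - 1) - 31 ≡ 1. → (1, 1)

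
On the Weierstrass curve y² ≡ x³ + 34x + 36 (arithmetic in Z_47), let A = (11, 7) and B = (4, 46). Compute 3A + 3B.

(31, 40)

First 3A:
Repeated addition: build up to 3A.
2A: tangent at (11, 7): λ = (3·11² + 34)/(2·7) ≡ 21/14. 14⁻¹ ≡ 37 (mod 47), so λ ≡ 21·37 ≡ 25.
  x = λ² - 11 - 11 = 625 - 22 ≡ 39; y = λ·(11 - 39) - 7 ≡ 45. → (39, 45)
3A: (39, 45) + (11, 7). λ = (7 - 45)/(11 - 39) ≡ 9/19 mod 47. 19⁻¹ ≡ 5 (mod 47), so λ ≡ 45.
  x = λ² - 39 - 11 = 2025 - 50 ≡ 1; y = λ·(39 - 1) - 45 ≡ 20. → (1, 20)
3A = (1, 20).
Next 3B:
Repeated addition: build up to 3B.
2B: tangent at (4, 46): λ = (3·4² + 34)/(2·46) ≡ 35/45. 45⁻¹ ≡ 23 (mod 47), so λ ≡ 35·23 ≡ 6.
  x = λ² - 4 - 4 = 36 - 8 ≡ 28; y = λ·(4 - 28) - 46 ≡ 45. → (28, 45)
3B: (28, 45) + (4, 46). λ = (46 - 45)/(4 - 28) ≡ 1/23 mod 47. 23⁻¹ ≡ 45 (mod 47), so λ ≡ 45.
  x = λ² - 28 - 4 = 2025 - 32 ≡ 19; y = λ·(28 - 19) - 45 ≡ 31. → (19, 31)
3B = (19, 31).
Finally 3A + 3B:
(1, 20) + (19, 31). λ = (31 - 20)/(19 - 1) ≡ 11/18 mod 47. 18⁻¹ ≡ 34 (mod 47) since 18·34 = 612 ≡ 1, so λ ≡ 45.
  x = λ² - 1 - 19 = 2025 - 20 ≡ 31; y = λ·(1 - 31) - 20 ≡ 40. → (31, 40)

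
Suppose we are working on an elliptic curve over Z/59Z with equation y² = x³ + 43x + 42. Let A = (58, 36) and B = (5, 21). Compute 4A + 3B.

(11, 31)

First 4A:
Double-and-add on 4 = (100)₂. Start with A = (58, 36) for the leading 1-bit.
double: tangent at (58, 36): λ = (3·58² + 43)/(2·36) ≡ 46/13. 13⁻¹ ≡ 50 (mod 59) since 13·50 = 650 ≡ 1, so λ ≡ 46·50 ≡ 58.
  x = λ² - 58 - 58 = 3364 - 116 ≡ 3; y = λ·(58 - 3) - 36 ≡ 27. → (3, 27)
double: tangent at (3, 27): λ = (3·3² + 43)/(2·27) ≡ 11/54. 54⁻¹ ≡ 47 (mod 59), so λ ≡ 11·47 ≡ 45.
  x = λ² - 3 - 3 = 2025 - 6 ≡ 13; y = λ·(3 - 13) - 27 ≡ 54. → (13, 54)
4A = (13, 54).
Next 3B:
Repeated addition: build up to 3B.
2B: tangent at (5, 21): λ = (3·5² + 43)/(2·21) ≡ 0/42. 42⁻¹ ≡ 52 (mod 59), so λ ≡ 0·52 ≡ 0.
  x = λ² - 5 - 5 = 0 - 10 ≡ 49; y = λ·(5 - 49) - 21 ≡ 38. → (49, 38)
3B: (49, 38) + (5, 21). λ = (21 - 38)/(5 - 49) ≡ 42/15 mod 59. 15⁻¹ ≡ 4 (mod 59), so λ ≡ 50.
  x = λ² - 49 - 5 = 2500 - 54 ≡ 27; y = λ·(49 - 27) - 38 ≡ 0. → (27, 0)
3B = (27, 0).
Finally 4A + 3B:
(13, 54) + (27, 0). λ = (0 - 54)/(27 - 13) ≡ 5/14 mod 59. 14⁻¹ ≡ 38 (mod 59), so λ ≡ 13.
  x = λ² - 13 - 27 = 169 - 40 ≡ 11; y = λ·(13 - 11) - 54 ≡ 31. → (11, 31)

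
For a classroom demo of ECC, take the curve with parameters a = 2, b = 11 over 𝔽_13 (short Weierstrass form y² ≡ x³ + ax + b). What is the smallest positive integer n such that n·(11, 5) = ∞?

2P: tangent at (11, 5): λ = (3·11² + 2)/(2·5) ≡ 1/10. 10⁻¹ ≡ 4 (mod 13), so λ ≡ 1·4 ≡ 4.
  x = λ² - 11 - 11 = 16 - 22 ≡ 7; y = λ·(11 - 7) - 5 ≡ 11. → (7, 11)
3P: (7, 11) + (11, 5). λ = (5 - 11)/(11 - 7) ≡ 7/4 mod 13. 4⁻¹ ≡ 10 (mod 13) since 4·10 = 40 ≡ 1, so λ ≡ 5.
  x = λ² - 7 - 11 = 25 - 18 ≡ 7; y = λ·(7 - 7) - 11 ≡ 2. → (7, 2)
4P: (7, 2) + (11, 5). λ = (5 - 2)/(11 - 7) ≡ 3/4 mod 13. 4⁻¹ ≡ 10 (mod 13), so λ ≡ 4.
  x = λ² - 7 - 11 = 16 - 18 ≡ 11; y = λ·(7 - 11) - 2 ≡ 8. → (11, 8)
5P: (11, 8) + (11, 5): same x and y₁ ≡ -y₂, so the sum is ∞.
5P = ∞, so the order is 5.

5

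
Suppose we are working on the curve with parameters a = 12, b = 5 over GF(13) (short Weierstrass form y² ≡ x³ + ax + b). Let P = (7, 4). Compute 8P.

(3, 9)

Repeated addition: build up to 8P.
2P: tangent at (7, 4): λ = (3·7² + 12)/(2·4) ≡ 3/8. 8⁻¹ ≡ 5 (mod 13), so λ ≡ 3·5 ≡ 2.
  x = λ² - 7 - 7 = 4 - 14 ≡ 3; y = λ·(7 - 3) - 4 ≡ 4. → (3, 4)
3P: (3, 4) + (7, 4). λ = (4 - 4)/(7 - 3) ≡ 0/4 mod 13. 4⁻¹ ≡ 10 (mod 13), so λ ≡ 0.
  x = λ² - 3 - 7 = 0 - 10 ≡ 3; y = λ·(3 - 3) - 4 ≡ 9. → (3, 9)
4P: (3, 9) + (7, 4). λ = (4 - 9)/(7 - 3) ≡ 8/4 mod 13. 4⁻¹ ≡ 10 (mod 13) since 4·10 = 40 ≡ 1, so λ ≡ 2.
  x = λ² - 3 - 7 = 4 - 10 ≡ 7; y = λ·(3 - 7) - 9 ≡ 9. → (7, 9)
5P: (7, 9) + (7, 4): same x and y₁ ≡ -y₂, so the sum is the point at infinity.
6P: the point at infinity + (7, 4) = (7, 4) (identity).
7P: tangent at (7, 4): λ = (3·7² + 12)/(2·4) ≡ 3/8. 8⁻¹ ≡ 5 (mod 13) since 8·5 = 40 ≡ 1, so λ ≡ 3·5 ≡ 2.
  x = λ² - 7 - 7 = 4 - 14 ≡ 3; y = λ·(7 - 3) - 4 ≡ 4. → (3, 4)
8P: (3, 4) + (7, 4). λ = (4 - 4)/(7 - 3) ≡ 0/4 mod 13. 4⁻¹ ≡ 10 (mod 13) since 4·10 = 40 ≡ 1, so λ ≡ 0.
  x = λ² - 3 - 7 = 0 - 10 ≡ 3; y = λ·(3 - 3) - 4 ≡ 9. → (3, 9)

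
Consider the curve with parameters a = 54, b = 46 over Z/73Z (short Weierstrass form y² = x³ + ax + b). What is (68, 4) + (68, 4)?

(59, 59)

tangent at (68, 4): λ = (3·68² + 54)/(2·4) ≡ 56/8. 8⁻¹ ≡ 64 (mod 73) since 8·64 = 512 ≡ 1, so λ ≡ 56·64 ≡ 7.
  x = λ² - 68 - 68 = 49 - 136 ≡ 59; y = λ·(68 - 59) - 4 ≡ 59. → (59, 59)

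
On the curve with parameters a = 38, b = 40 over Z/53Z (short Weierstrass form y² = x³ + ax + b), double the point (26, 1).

(41, 33)

tangent at (26, 1): λ = (3·26² + 38)/(2·1) ≡ 52/2. 2⁻¹ ≡ 27 (mod 53), so λ ≡ 52·27 ≡ 26.
  x = λ² - 26 - 26 = 676 - 52 ≡ 41; y = λ·(26 - 41) - 1 ≡ 33. → (41, 33)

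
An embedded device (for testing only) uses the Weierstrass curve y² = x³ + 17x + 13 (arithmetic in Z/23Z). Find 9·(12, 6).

Write Q = (12, 6).
Repeated addition: build up to 9Q.
2Q: tangent at (12, 6): λ = (3·12² + 17)/(2·6) ≡ 12/12. 12⁻¹ ≡ 2 (mod 23), so λ ≡ 12·2 ≡ 1.
  x = λ² - 12 - 12 = 1 - 24 ≡ 0; y = λ·(12 - 0) - 6 ≡ 6. → (0, 6)
3Q: (0, 6) + (12, 6). λ = (6 - 6)/(12 - 0) ≡ 0/12 mod 23. 12⁻¹ ≡ 2 (mod 23), so λ ≡ 0.
  x = λ² - 0 - 12 = 0 - 12 ≡ 11; y = λ·(0 - 11) - 6 ≡ 17. → (11, 17)
4Q: (11, 17) + (12, 6). λ = (6 - 17)/(12 - 11) ≡ 12/1 mod 23. 1⁻¹ ≡ 1 (mod 23), so λ ≡ 12.
  x = λ² - 11 - 12 = 144 - 23 ≡ 6; y = λ·(11 - 6) - 17 ≡ 20. → (6, 20)
5Q: (6, 20) + (12, 6). λ = (6 - 20)/(12 - 6) ≡ 9/6 mod 23. 6⁻¹ ≡ 4 (mod 23), so λ ≡ 13.
  x = λ² - 6 - 12 = 169 - 18 ≡ 13; y = λ·(6 - 13) - 20 ≡ 4. → (13, 4)
6Q: (13, 4) + (12, 6). λ = (6 - 4)/(12 - 13) ≡ 2/22 mod 23. 22⁻¹ ≡ 22 (mod 23) since 22·22 = 484 ≡ 1, so λ ≡ 21.
  x = λ² - 13 - 12 = 441 - 25 ≡ 2; y = λ·(13 - 2) - 4 ≡ 20. → (2, 20)
7Q: (2, 20) + (12, 6). λ = (6 - 20)/(12 - 2) ≡ 9/10 mod 23. 10⁻¹ ≡ 7 (mod 23), so λ ≡ 17.
  x = λ² - 2 - 12 = 289 - 14 ≡ 22; y = λ·(2 - 22) - 20 ≡ 8. → (22, 8)
8Q: (22, 8) + (12, 6). λ = (6 - 8)/(12 - 22) ≡ 21/13 mod 23. 13⁻¹ ≡ 16 (mod 23) since 13·16 = 208 ≡ 1, so λ ≡ 14.
  x = λ² - 22 - 12 = 196 - 34 ≡ 1; y = λ·(22 - 1) - 8 ≡ 10. → (1, 10)
9Q: (1, 10) + (12, 6). λ = (6 - 10)/(12 - 1) ≡ 19/11 mod 23. 11⁻¹ ≡ 21 (mod 23) since 11·21 = 231 ≡ 1, so λ ≡ 8.
  x = λ² - 1 - 12 = 64 - 13 ≡ 5; y = λ·(1 - 5) - 10 ≡ 4. → (5, 4)

(5, 4)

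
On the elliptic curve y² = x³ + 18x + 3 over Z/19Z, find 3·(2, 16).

Write Q = (2, 16).
Repeated addition: build up to 3Q.
2Q: tangent at (2, 16): λ = (3·2² + 18)/(2·16) ≡ 11/13. 13⁻¹ ≡ 3 (mod 19) since 13·3 = 39 ≡ 1, so λ ≡ 11·3 ≡ 14.
  x = λ² - 2 - 2 = 196 - 4 ≡ 2; y = λ·(2 - 2) - 16 ≡ 3. → (2, 3)
3Q: (2, 3) + (2, 16): same x and y₁ ≡ -y₂, so the sum is 𝒪.

O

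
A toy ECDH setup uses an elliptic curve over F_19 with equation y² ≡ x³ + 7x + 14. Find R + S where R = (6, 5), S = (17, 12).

(6, 5) + (17, 12). λ = (12 - 5)/(17 - 6) ≡ 7/11 mod 19. 11⁻¹ ≡ 7 (mod 19) since 11·7 = 77 ≡ 1, so λ ≡ 11.
  x = λ² - 6 - 17 = 121 - 23 ≡ 3; y = λ·(6 - 3) - 5 ≡ 9. → (3, 9)

(3, 9)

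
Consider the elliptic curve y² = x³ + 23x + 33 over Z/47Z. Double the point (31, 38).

(38, 32)

tangent at (31, 38): λ = (3·31² + 23)/(2·38) ≡ 39/29. 29⁻¹ ≡ 13 (mod 47) since 29·13 = 377 ≡ 1, so λ ≡ 39·13 ≡ 37.
  x = λ² - 31 - 31 = 1369 - 62 ≡ 38; y = λ·(31 - 38) - 38 ≡ 32. → (38, 32)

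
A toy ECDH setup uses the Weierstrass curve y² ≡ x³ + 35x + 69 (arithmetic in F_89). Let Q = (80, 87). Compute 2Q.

(20, 15)

tangent at (80, 87): λ = (3·80² + 35)/(2·87) ≡ 11/85. 85⁻¹ ≡ 22 (mod 89) since 85·22 = 1870 ≡ 1, so λ ≡ 11·22 ≡ 64.
  x = λ² - 80 - 80 = 4096 - 160 ≡ 20; y = λ·(80 - 20) - 87 ≡ 15. → (20, 15)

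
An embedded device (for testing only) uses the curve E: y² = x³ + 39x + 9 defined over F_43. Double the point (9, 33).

(23, 1)

tangent at (9, 33): λ = (3·9² + 39)/(2·33) ≡ 24/23. 23⁻¹ ≡ 15 (mod 43) since 23·15 = 345 ≡ 1, so λ ≡ 24·15 ≡ 16.
  x = λ² - 9 - 9 = 256 - 18 ≡ 23; y = λ·(9 - 23) - 33 ≡ 1. → (23, 1)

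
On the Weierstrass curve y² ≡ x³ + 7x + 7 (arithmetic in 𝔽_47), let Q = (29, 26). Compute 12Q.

(36, 44)

Double-and-add on 12 = (1100)₂. Start with Q = (29, 26) for the leading 1-bit.
double: tangent at (29, 26): λ = (3·29² + 7)/(2·26) ≡ 39/5. 5⁻¹ ≡ 19 (mod 47), so λ ≡ 39·19 ≡ 36.
  x = λ² - 29 - 29 = 1296 - 58 ≡ 16; y = λ·(29 - 16) - 26 ≡ 19. → (16, 19)
add Q: (16, 19) + (29, 26). λ = (26 - 19)/(29 - 16) ≡ 7/13 mod 47. 13⁻¹ ≡ 29 (mod 47) since 13·29 = 377 ≡ 1, so λ ≡ 15.
  x = λ² - 16 - 29 = 225 - 45 ≡ 39; y = λ·(16 - 39) - 19 ≡ 12. → (39, 12)
double: tangent at (39, 12): λ = (3·39² + 7)/(2·12) ≡ 11/24. 24⁻¹ ≡ 2 (mod 47) since 24·2 = 48 ≡ 1, so λ ≡ 11·2 ≡ 22.
  x = λ² - 39 - 39 = 484 - 78 ≡ 30; y = λ·(39 - 30) - 12 ≡ 45. → (30, 45)
double: tangent at (30, 45): λ = (3·30² + 7)/(2·45) ≡ 28/43. 43⁻¹ ≡ 35 (mod 47) since 43·35 = 1505 ≡ 1, so λ ≡ 28·35 ≡ 40.
  x = λ² - 30 - 30 = 1600 - 60 ≡ 36; y = λ·(30 - 36) - 45 ≡ 44. → (36, 44)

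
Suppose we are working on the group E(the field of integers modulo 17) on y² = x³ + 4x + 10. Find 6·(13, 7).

(5, 11)

Write P = (13, 7).
Repeated addition: build up to 6P.
2P: tangent at (13, 7): λ = (3·13² + 4)/(2·7) ≡ 1/14. 14⁻¹ ≡ 11 (mod 17), so λ ≡ 1·11 ≡ 11.
  x = λ² - 13 - 13 = 121 - 26 ≡ 10; y = λ·(13 - 10) - 7 ≡ 9. → (10, 9)
3P: (10, 9) + (13, 7). λ = (7 - 9)/(13 - 10) ≡ 15/3 mod 17. 3⁻¹ ≡ 6 (mod 17) since 3·6 = 18 ≡ 1, so λ ≡ 5.
  x = λ² - 10 - 13 = 25 - 23 ≡ 2; y = λ·(10 - 2) - 9 ≡ 14. → (2, 14)
4P: (2, 14) + (13, 7). λ = (7 - 14)/(13 - 2) ≡ 10/11 mod 17. 11⁻¹ ≡ 14 (mod 17), so λ ≡ 4.
  x = λ² - 2 - 13 = 16 - 15 ≡ 1; y = λ·(2 - 1) - 14 ≡ 7. → (1, 7)
5P: (1, 7) + (13, 7). λ = (7 - 7)/(13 - 1) ≡ 0/12 mod 17. 12⁻¹ ≡ 10 (mod 17), so λ ≡ 0.
  x = λ² - 1 - 13 = 0 - 14 ≡ 3; y = λ·(1 - 3) - 7 ≡ 10. → (3, 10)
6P: (3, 10) + (13, 7). λ = (7 - 10)/(13 - 3) ≡ 14/10 mod 17. 10⁻¹ ≡ 12 (mod 17), so λ ≡ 15.
  x = λ² - 3 - 13 = 225 - 16 ≡ 5; y = λ·(3 - 5) - 10 ≡ 11. → (5, 11)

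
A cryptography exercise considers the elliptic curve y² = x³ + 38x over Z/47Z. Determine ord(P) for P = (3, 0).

2

2P: (3, 0) + (3, 0): same x and y₁ ≡ -y₂, so the sum is O.
2P = O, so the order is 2.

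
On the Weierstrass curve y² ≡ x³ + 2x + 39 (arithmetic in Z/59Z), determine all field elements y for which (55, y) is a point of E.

x³ + 2x + 39 = 166524 ≡ 26 (mod 59).
Square roots of 26 mod 59: 12 and 47 (since 12² = 144 ≡ 26).

12, 47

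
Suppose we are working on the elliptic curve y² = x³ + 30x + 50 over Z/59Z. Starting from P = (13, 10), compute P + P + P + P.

Double-and-add on 4 = (100)₂. Start with P = (13, 10) for the leading 1-bit.
double: tangent at (13, 10): λ = (3·13² + 30)/(2·10) ≡ 6/20. 20⁻¹ ≡ 3 (mod 59), so λ ≡ 6·3 ≡ 18.
  x = λ² - 13 - 13 = 324 - 26 ≡ 3; y = λ·(13 - 3) - 10 ≡ 52. → (3, 52)
double: tangent at (3, 52): λ = (3·3² + 30)/(2·52) ≡ 57/45. 45⁻¹ ≡ 21 (mod 59), so λ ≡ 57·21 ≡ 17.
  x = λ² - 3 - 3 = 289 - 6 ≡ 47; y = λ·(3 - 47) - 52 ≡ 26. → (47, 26)

(47, 26)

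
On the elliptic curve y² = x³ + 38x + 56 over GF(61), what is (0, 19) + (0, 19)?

(1, 41)

tangent at (0, 19): λ = (3·0² + 38)/(2·19) ≡ 38/38. 38⁻¹ ≡ 53 (mod 61) since 38·53 = 2014 ≡ 1, so λ ≡ 38·53 ≡ 1.
  x = λ² - 0 - 0 = 1 - 0 ≡ 1; y = λ·(0 - 1) - 19 ≡ 41. → (1, 41)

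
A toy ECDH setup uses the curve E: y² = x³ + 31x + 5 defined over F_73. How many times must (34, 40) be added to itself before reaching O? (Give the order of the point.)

5

2P: tangent at (34, 40): λ = (3·34² + 31)/(2·40) ≡ 68/7. 7⁻¹ ≡ 21 (mod 73), so λ ≡ 68·21 ≡ 41.
  x = λ² - 34 - 34 = 1681 - 68 ≡ 7; y = λ·(34 - 7) - 40 ≡ 45. → (7, 45)
3P: (7, 45) + (34, 40). λ = (40 - 45)/(34 - 7) ≡ 68/27 mod 73. 27⁻¹ ≡ 46 (mod 73), so λ ≡ 62.
  x = λ² - 7 - 34 = 3844 - 41 ≡ 7; y = λ·(7 - 7) - 45 ≡ 28. → (7, 28)
4P: (7, 28) + (34, 40). λ = (40 - 28)/(34 - 7) ≡ 12/27 mod 73. 27⁻¹ ≡ 46 (mod 73), so λ ≡ 41.
  x = λ² - 7 - 34 = 1681 - 41 ≡ 34; y = λ·(7 - 34) - 28 ≡ 33. → (34, 33)
5P: (34, 33) + (34, 40): same x and y₁ ≡ -y₂, so the sum is O.
5P = O, so the order is 5.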